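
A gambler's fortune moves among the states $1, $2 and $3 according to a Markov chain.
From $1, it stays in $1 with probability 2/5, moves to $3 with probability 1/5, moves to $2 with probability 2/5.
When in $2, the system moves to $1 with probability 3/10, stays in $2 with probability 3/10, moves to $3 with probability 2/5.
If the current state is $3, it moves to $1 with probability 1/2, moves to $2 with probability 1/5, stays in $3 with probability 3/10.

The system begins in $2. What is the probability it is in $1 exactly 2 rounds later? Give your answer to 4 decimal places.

0.4100

Sum over the intermediate state after 1 round:
P = P($2→$1)·P($1→$1) + P($2→$2)·P($2→$1) + P($2→$3)·P($3→$1)
  = 0.3×0.4 + 0.3×0.3 + 0.4×0.5
  = 0.1200 + 0.0900 + 0.2000 = 0.4100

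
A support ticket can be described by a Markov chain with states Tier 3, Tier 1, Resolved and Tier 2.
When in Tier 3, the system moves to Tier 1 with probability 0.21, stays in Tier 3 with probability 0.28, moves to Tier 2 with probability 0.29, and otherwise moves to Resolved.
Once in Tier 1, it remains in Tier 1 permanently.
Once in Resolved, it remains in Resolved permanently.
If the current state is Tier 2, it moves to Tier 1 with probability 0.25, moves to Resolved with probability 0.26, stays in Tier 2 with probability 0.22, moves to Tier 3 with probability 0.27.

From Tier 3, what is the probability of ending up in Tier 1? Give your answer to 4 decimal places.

Let h(s) be the probability of absorption at Tier 1 starting from transient state s. Then h(Tier 1) = 1 and h(Resolved) = 0. By first-step analysis:
h(Tier 3) = 0.28·h(Tier 3) + 0.21·1 + 0.22·0 + 0.29·h(Tier 2)
h(Tier 2) = 0.27·h(Tier 3) + 0.25·1 + 0.26·0 + 0.22·h(Tier 2)
Solving: h(Tier 3) = 0.4889, h(Tier 2) = 0.4898.
Starting from Tier 3, the probability is 0.4889.

0.4889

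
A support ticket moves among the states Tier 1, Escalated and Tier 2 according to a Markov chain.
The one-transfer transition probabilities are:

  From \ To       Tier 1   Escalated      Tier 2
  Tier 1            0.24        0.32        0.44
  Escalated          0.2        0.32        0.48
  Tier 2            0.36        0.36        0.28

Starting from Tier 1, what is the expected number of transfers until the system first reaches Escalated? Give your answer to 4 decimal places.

2.9835

Let t(s) be the expected number of transfers to first reach Escalated from state s, with t(Escalated) = 0. Conditioning on the first transfer:
t(Tier 1) = 1 + 0.24·t(Tier 1) + 0.44·t(Tier 2)
t(Tier 2) = 1 + 0.36·t(Tier 1) + 0.28·t(Tier 2)
Solving: t(Tier 1) = 2.9835, t(Tier 2) = 2.8807.
Expected transfers from Tier 1 to Escalated: 2.9835.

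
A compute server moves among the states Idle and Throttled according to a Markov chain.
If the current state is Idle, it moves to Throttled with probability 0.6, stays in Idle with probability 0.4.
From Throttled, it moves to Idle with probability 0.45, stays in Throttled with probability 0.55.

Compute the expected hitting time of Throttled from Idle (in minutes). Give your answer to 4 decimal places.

1.6667

Let t(s) be the expected number of minutes to first reach Throttled from state s, with t(Throttled) = 0. Conditioning on the first minute:
t(Idle) = 1 + 0.4·t(Idle)
Solving: t(Idle) = 1.6667.
Expected minutes from Idle to Throttled: 1.6667.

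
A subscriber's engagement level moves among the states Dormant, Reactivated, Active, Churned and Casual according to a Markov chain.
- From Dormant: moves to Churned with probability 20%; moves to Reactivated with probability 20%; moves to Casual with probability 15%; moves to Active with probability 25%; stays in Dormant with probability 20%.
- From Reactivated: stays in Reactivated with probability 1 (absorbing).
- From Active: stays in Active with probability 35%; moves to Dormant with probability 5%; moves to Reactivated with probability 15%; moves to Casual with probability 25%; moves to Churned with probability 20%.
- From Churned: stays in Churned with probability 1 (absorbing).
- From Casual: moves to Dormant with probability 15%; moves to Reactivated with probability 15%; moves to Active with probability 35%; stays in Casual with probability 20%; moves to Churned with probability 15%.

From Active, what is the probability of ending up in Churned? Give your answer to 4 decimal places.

Let h(s) be the probability of absorption at Churned starting from transient state s. Then h(Churned) = 1 and h(Reactivated) = 0. By first-step analysis:
h(Dormant) = 0.2·h(Dormant) + 0.2·0 + 0.25·h(Active) + 0.2·1 + 0.15·h(Casual)
h(Active) = 0.05·h(Dormant) + 0.15·0 + 0.35·h(Active) + 0.2·1 + 0.25·h(Casual)
h(Casual) = 0.15·h(Dormant) + 0.15·0 + 0.35·h(Active) + 0.15·1 + 0.2·h(Casual)
Solving: h(Dormant) = 0.5204, h(Active) = 0.5499, h(Casual) = 0.5257.
Starting from Active, the probability is 0.5499.

0.5499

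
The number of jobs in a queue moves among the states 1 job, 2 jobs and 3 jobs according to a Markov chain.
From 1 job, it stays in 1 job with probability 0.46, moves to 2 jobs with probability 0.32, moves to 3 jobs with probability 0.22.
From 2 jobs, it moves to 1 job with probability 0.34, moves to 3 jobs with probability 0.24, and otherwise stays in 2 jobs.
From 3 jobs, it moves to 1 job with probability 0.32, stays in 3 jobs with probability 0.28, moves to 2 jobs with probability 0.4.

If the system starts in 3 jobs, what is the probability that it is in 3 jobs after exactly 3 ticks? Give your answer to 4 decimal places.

Propagate the distribution vector 3 ticks from 3 jobs.
After 0 ticks: (0.0000, 0.0000, 1.0000)
After 1 tick: (0.3200, 0.4000, 0.2800)
After 2 ticks: (0.3728, 0.3824, 0.2448)
After 3 ticks: (0.3798, 0.3778, 0.2423)
P(in 3 jobs after 3 ticks) = 0.2423

0.2423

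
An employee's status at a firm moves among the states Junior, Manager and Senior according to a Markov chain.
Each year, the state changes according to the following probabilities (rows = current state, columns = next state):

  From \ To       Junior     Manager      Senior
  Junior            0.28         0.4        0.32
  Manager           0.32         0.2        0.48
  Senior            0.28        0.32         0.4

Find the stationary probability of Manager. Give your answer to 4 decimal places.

Let the stationary distribution be π with π = πP and π_1 + π_2 + π_3 = 1.
π_1 = 0.28·π_1 + 0.32·π_2 + 0.28·π_3
π_2 = 0.4·π_1 + 0.2·π_2 + 0.32·π_3
Solving with the normalization constraint gives π = (0.2923, 0.3066, 0.4011).
So the stationary probability of Manager is 0.3066.

0.3066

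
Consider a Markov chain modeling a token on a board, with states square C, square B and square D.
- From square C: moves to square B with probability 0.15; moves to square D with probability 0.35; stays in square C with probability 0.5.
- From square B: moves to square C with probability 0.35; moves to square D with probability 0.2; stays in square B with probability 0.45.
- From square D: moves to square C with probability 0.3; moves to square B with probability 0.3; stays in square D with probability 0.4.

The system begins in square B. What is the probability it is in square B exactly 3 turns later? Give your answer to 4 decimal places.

Propagate the distribution vector 3 turns from square B.
After 0 turns: (0.0000, 1.0000, 0.0000)
After 1 turn: (0.3500, 0.4500, 0.2000)
After 2 turns: (0.3925, 0.3150, 0.2925)
After 3 turns: (0.3943, 0.2884, 0.3174)
P(in square B after 3 turns) = 0.2884

0.2884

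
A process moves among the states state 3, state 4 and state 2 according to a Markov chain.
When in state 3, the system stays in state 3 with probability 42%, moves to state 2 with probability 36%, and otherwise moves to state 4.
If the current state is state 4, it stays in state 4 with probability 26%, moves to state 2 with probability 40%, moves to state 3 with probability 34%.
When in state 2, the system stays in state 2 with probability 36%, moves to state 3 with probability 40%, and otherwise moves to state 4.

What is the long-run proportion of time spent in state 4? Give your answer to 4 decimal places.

Let the stationary distribution be π with π = πP and π_1 + π_2 + π_3 = 1.
π_1 = 0.42·π_1 + 0.34·π_2 + 0.4·π_3
π_2 = 0.22·π_1 + 0.26·π_2 + 0.24·π_3
Solving with the normalization constraint gives π = (0.3937, 0.2369, 0.3695).
So the stationary probability of state 4 is 0.2369.

0.2369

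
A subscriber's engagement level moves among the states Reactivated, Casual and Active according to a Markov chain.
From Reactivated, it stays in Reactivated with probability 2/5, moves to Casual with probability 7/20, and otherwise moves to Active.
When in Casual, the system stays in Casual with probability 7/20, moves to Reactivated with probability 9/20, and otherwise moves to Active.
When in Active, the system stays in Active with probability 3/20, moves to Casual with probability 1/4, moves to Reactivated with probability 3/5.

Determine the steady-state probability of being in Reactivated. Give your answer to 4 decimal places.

0.4589

Let the stationary distribution be π with π = πP and π_1 + π_2 + π_3 = 1.
π_1 = 0.4·π_1 + 0.45·π_2 + 0.6·π_3
π_2 = 0.35·π_1 + 0.35·π_2 + 0.25·π_3
Solving with the normalization constraint gives π = (0.4589, 0.3288, 0.2123).
So the stationary probability of Reactivated is 0.4589.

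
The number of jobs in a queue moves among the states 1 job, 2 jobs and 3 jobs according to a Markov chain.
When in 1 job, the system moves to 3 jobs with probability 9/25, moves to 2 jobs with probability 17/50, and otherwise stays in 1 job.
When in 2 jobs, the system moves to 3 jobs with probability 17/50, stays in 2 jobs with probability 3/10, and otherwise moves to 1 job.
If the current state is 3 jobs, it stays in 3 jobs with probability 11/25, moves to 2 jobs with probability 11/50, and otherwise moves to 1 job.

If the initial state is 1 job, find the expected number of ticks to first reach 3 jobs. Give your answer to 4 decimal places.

Let t(s) be the expected number of ticks to first reach 3 jobs from state s, with t(3 jobs) = 0. Conditioning on the first tick:
t(1 job) = 1 + 0.3·t(1 job) + 0.34·t(2 jobs)
t(2 jobs) = 1 + 0.36·t(1 job) + 0.3·t(2 jobs)
Solving: t(1 job) = 2.8292, t(2 jobs) = 2.8836.
Expected ticks from 1 job to 3 jobs: 2.8292.

2.8292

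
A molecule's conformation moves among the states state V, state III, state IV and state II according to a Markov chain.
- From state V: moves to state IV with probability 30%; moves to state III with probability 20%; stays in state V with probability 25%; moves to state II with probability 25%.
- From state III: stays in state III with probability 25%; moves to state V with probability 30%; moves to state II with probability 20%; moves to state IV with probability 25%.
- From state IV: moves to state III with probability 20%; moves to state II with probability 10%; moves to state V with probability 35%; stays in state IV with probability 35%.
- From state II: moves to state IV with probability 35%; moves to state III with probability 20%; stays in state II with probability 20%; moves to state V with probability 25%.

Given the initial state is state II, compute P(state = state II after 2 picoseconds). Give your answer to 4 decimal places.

0.1775

Propagate the distribution vector 2 picoseconds from state II.
After 0 picoseconds: (0.0000, 0.0000, 0.0000, 1.0000)
After 1 picosecond: (0.2500, 0.2000, 0.3500, 0.2000)
After 2 picoseconds: (0.2950, 0.2100, 0.3175, 0.1775)
P(in state II after 2 picoseconds) = 0.1775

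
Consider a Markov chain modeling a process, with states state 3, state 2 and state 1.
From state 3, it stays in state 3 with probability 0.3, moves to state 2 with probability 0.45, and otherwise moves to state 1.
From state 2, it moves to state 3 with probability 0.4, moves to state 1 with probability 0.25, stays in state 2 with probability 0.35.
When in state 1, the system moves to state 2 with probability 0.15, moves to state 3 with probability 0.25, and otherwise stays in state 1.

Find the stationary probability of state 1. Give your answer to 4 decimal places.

Let the stationary distribution be π with π = πP and π_1 + π_2 + π_3 = 1.
π_1 = 0.3·π_1 + 0.4·π_2 + 0.25·π_3
π_2 = 0.45·π_1 + 0.35·π_2 + 0.15·π_3
Solving with the normalization constraint gives π = (0.3112, 0.3042, 0.3846).
So the stationary probability of state 1 is 0.3846.

0.3846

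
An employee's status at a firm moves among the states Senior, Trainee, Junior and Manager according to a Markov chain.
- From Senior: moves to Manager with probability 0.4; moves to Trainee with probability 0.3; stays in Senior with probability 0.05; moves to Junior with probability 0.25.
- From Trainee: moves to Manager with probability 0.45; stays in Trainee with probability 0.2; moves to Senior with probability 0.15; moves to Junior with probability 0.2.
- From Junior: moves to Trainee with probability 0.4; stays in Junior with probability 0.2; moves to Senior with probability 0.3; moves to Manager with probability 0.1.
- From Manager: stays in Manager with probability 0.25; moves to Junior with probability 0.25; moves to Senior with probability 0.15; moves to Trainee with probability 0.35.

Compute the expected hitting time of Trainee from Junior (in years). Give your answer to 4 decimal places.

2.7128

Let t(s) be the expected number of years to first reach Trainee from state s, with t(Trainee) = 0. Conditioning on the first year:
t(Senior) = 1 + 0.05·t(Senior) + 0.25·t(Junior) + 0.4·t(Manager)
t(Junior) = 1 + 0.3·t(Senior) + 0.2·t(Junior) + 0.1·t(Manager)
t(Manager) = 1 + 0.15·t(Senior) + 0.25·t(Junior) + 0.25·t(Manager)
Solving: t(Senior) = 2.9577, t(Junior) = 2.7128, t(Manager) = 2.8291.
Expected years from Junior to Trainee: 2.7128.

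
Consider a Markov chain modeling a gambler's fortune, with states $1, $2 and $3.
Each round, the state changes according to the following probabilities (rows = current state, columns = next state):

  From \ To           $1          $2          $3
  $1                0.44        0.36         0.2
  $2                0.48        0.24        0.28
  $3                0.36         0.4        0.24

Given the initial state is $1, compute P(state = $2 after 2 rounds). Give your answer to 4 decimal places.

Sum over the intermediate state after 1 round:
P = P($1→$1)·P($1→$2) + P($1→$2)·P($2→$2) + P($1→$3)·P($3→$2)
  = 0.44×0.36 + 0.36×0.24 + 0.2×0.4
  = 0.1584 + 0.0864 + 0.0800 = 0.3248

0.3248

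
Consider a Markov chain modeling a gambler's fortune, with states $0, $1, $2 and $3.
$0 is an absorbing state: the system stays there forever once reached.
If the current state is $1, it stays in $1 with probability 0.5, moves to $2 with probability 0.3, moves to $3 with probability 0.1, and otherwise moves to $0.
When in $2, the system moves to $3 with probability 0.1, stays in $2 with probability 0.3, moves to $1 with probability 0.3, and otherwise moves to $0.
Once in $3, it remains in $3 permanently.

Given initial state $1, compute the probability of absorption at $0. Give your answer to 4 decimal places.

0.6154

Let h(s) be the probability of absorption at $0 starting from transient state s. Then h($0) = 1 and h($3) = 0. By first-step analysis:
h($1) = 0.1·1 + 0.5·h($1) + 0.3·h($2) + 0.1·0
h($2) = 0.3·1 + 0.3·h($1) + 0.3·h($2) + 0.1·0
Solving: h($1) = 0.6154, h($2) = 0.6923.
Starting from $1, the probability is 0.6154.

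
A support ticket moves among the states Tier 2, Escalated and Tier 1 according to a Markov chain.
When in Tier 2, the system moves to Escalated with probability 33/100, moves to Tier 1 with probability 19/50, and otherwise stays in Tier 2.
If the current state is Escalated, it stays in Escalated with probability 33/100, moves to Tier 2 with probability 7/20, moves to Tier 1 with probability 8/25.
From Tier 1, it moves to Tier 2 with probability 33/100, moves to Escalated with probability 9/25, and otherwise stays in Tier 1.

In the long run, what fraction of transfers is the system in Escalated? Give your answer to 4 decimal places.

Let the stationary distribution be π with π = πP and π_1 + π_2 + π_3 = 1.
π_1 = 0.29·π_1 + 0.35·π_2 + 0.33·π_3
π_2 = 0.33·π_1 + 0.33·π_2 + 0.36·π_3
Solving with the normalization constraint gives π = (0.3238, 0.3401, 0.3361).
So the stationary probability of Escalated is 0.3401.

0.3401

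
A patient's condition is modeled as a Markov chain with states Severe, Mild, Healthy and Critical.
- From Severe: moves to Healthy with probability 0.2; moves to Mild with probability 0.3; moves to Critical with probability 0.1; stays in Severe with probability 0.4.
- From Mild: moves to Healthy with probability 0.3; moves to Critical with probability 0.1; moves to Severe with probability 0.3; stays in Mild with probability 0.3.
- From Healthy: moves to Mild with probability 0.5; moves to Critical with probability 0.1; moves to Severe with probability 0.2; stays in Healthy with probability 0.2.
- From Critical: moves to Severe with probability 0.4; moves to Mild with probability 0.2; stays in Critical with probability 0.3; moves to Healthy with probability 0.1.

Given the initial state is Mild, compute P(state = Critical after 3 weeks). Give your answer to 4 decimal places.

0.1240

Propagate the distribution vector 3 weeks from Mild.
After 0 weeks: (0.0000, 1.0000, 0.0000, 0.0000)
After 1 week: (0.3000, 0.3000, 0.3000, 0.1000)
After 2 weeks: (0.3100, 0.3500, 0.2200, 0.1200)
After 3 weeks: (0.3210, 0.3320, 0.2230, 0.1240)
P(in Critical after 3 weeks) = 0.1240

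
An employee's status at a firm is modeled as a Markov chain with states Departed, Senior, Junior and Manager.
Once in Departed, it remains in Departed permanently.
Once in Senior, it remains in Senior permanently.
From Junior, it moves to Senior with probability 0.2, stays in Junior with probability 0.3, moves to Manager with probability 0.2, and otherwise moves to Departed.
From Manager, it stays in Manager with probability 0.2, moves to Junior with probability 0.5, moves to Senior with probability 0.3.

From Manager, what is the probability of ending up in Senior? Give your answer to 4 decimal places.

Let h(s) be the probability of absorption at Senior starting from transient state s. Then h(Senior) = 1 and h(Departed) = 0. By first-step analysis:
h(Junior) = 0.3·0 + 0.2·1 + 0.3·h(Junior) + 0.2·h(Manager)
h(Manager) = 0.3·1 + 0.5·h(Junior) + 0.2·h(Manager)
Solving: h(Junior) = 0.4783, h(Manager) = 0.6739.
Starting from Manager, the probability is 0.6739.

0.6739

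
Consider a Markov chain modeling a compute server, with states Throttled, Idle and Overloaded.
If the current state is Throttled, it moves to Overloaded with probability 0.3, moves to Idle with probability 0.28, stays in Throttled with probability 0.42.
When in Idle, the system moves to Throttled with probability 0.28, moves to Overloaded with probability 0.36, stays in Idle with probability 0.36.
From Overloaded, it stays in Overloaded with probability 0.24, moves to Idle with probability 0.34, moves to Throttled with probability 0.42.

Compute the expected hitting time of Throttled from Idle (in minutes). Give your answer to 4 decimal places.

3.0769

Let t(s) be the expected number of minutes to first reach Throttled from state s, with t(Throttled) = 0. Conditioning on the first minute:
t(Idle) = 1 + 0.36·t(Idle) + 0.36·t(Overloaded)
t(Overloaded) = 1 + 0.34·t(Idle) + 0.24·t(Overloaded)
Solving: t(Idle) = 3.0769, t(Overloaded) = 2.6923.
Expected minutes from Idle to Throttled: 3.0769.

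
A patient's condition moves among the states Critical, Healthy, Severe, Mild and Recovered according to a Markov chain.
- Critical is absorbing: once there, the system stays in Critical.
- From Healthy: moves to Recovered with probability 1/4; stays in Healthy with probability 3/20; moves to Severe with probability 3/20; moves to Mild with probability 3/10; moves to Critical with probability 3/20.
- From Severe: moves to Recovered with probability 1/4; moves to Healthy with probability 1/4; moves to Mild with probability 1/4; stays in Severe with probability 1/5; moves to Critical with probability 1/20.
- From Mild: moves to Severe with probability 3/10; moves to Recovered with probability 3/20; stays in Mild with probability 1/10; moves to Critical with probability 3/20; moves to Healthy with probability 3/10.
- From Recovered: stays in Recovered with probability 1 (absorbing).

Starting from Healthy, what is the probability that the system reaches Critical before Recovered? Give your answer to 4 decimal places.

0.3661

Let h(s) be the probability of absorption at Critical starting from transient state s. Then h(Critical) = 1 and h(Recovered) = 0. By first-step analysis:
h(Healthy) = 0.15·1 + 0.15·h(Healthy) + 0.15·h(Severe) + 0.3·h(Mild) + 0.25·0
h(Severe) = 0.05·1 + 0.25·h(Healthy) + 0.2·h(Severe) + 0.25·h(Mild) + 0.25·0
h(Mild) = 0.15·1 + 0.3·h(Healthy) + 0.3·h(Severe) + 0.1·h(Mild) + 0.15·0
Solving: h(Healthy) = 0.3661, h(Severe) = 0.2982, h(Mild) = 0.3881.
Starting from Healthy, the probability is 0.3661.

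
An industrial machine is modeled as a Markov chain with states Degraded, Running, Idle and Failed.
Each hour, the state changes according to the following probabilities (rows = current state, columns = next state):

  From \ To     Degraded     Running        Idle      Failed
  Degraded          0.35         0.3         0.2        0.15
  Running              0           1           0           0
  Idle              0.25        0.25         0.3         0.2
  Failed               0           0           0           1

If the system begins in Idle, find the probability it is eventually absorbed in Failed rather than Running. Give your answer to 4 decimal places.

Let h(s) be the probability of absorption at Failed starting from transient state s. Then h(Failed) = 1 and h(Running) = 0. By first-step analysis:
h(Degraded) = 0.35·h(Degraded) + 0.3·0 + 0.2·h(Idle) + 0.15·1
h(Idle) = 0.25·h(Degraded) + 0.25·0 + 0.3·h(Idle) + 0.2·1
Solving: h(Degraded) = 0.3580, h(Idle) = 0.4136.
Starting from Idle, the probability is 0.4136.

0.4136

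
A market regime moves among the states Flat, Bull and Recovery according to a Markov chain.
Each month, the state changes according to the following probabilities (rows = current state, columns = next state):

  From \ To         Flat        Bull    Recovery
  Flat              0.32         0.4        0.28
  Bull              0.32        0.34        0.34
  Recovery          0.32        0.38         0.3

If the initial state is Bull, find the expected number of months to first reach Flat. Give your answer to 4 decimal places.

3.1250

Let t(s) be the expected number of months to first reach Flat from state s, with t(Flat) = 0. Conditioning on the first month:
t(Bull) = 1 + 0.34·t(Bull) + 0.34·t(Recovery)
t(Recovery) = 1 + 0.38·t(Bull) + 0.3·t(Recovery)
Solving: t(Bull) = 3.1250, t(Recovery) = 3.1250.
Expected months from Bull to Flat: 3.1250.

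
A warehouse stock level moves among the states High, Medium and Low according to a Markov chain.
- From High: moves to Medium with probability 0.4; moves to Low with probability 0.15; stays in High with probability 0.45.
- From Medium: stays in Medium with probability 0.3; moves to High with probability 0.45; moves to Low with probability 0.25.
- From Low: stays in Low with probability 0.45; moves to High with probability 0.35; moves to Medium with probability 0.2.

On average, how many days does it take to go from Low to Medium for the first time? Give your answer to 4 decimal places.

Let t(s) be the expected number of days to first reach Medium from state s, with t(Medium) = 0. Conditioning on the first day:
t(High) = 1 + 0.45·t(High) + 0.15·t(Low)
t(Low) = 1 + 0.35·t(High) + 0.45·t(Low)
Solving: t(High) = 2.8000, t(Low) = 3.6000.
Expected days from Low to Medium: 3.6000.

3.6000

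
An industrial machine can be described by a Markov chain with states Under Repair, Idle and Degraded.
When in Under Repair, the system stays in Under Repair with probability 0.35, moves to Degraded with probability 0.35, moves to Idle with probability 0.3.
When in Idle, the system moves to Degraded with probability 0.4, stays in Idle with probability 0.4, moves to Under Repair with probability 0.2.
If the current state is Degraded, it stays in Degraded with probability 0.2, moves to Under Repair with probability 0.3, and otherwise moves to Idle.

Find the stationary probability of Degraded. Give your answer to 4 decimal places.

Let the stationary distribution be π with π = πP and π_1 + π_2 + π_3 = 1.
π_1 = 0.35·π_1 + 0.2·π_2 + 0.3·π_3
π_2 = 0.3·π_1 + 0.4·π_2 + 0.5·π_3
Solving with the normalization constraint gives π = (0.2732, 0.4049, 0.3220).
So the stationary probability of Degraded is 0.3220.

0.3220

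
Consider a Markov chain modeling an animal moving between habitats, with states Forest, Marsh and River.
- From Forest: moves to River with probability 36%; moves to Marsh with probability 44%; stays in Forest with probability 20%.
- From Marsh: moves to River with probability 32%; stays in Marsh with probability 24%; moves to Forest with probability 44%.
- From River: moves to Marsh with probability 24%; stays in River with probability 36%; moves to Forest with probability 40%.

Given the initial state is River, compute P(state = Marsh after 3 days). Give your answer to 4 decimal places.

0.3059

Propagate the distribution vector 3 days from River.
After 0 days: (0.0000, 0.0000, 1.0000)
After 1 day: (0.4000, 0.2400, 0.3600)
After 2 days: (0.3296, 0.3200, 0.3504)
After 3 days: (0.3469, 0.3059, 0.3472)
P(in Marsh after 3 days) = 0.3059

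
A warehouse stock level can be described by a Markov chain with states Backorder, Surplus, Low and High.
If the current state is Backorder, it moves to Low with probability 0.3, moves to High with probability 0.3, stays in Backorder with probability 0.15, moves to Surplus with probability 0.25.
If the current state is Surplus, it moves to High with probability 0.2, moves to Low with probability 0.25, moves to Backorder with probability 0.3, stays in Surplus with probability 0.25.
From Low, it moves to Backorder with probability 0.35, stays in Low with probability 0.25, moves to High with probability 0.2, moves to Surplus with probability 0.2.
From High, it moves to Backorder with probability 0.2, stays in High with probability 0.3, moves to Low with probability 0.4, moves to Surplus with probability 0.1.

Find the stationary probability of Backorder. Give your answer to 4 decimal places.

0.2522

Let the stationary distribution be π with π = πP and π_1 + π_2 + π_3 + π_4 = 1.
π_1 = 0.15·π_1 + 0.3·π_2 + 0.35·π_3 + 0.2·π_4
π_2 = 0.25·π_1 + 0.25·π_2 + 0.2·π_3 + 0.1·π_4
π_3 = 0.3·π_1 + 0.25·π_2 + 0.25·π_3 + 0.4·π_4
Solving with the normalization constraint gives π = (0.2522, 0.1975, 0.3001, 0.2502).
So the stationary probability of Backorder is 0.2522.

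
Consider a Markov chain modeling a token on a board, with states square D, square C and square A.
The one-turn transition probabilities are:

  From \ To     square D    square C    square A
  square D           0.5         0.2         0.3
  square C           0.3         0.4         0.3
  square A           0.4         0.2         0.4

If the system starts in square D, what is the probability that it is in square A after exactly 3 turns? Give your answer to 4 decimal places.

Propagate the distribution vector 3 turns from square D.
After 0 turns: (1.0000, 0.0000, 0.0000)
After 1 turn: (0.5000, 0.2000, 0.3000)
After 2 turns: (0.4300, 0.2400, 0.3300)
After 3 turns: (0.4190, 0.2480, 0.3330)
P(in square A after 3 turns) = 0.3330

0.3330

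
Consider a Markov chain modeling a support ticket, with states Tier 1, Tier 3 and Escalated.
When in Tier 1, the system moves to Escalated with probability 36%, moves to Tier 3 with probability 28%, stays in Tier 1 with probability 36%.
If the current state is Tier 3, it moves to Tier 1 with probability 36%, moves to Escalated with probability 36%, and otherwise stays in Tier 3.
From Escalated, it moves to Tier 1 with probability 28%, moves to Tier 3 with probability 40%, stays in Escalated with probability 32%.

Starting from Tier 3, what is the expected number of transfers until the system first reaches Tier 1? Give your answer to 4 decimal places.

3.0093

Let t(s) be the expected number of transfers to first reach Tier 1 from state s, with t(Tier 1) = 0. Conditioning on the first transfer:
t(Tier 3) = 1 + 0.28·t(Tier 3) + 0.36·t(Escalated)
t(Escalated) = 1 + 0.4·t(Tier 3) + 0.32·t(Escalated)
Solving: t(Tier 3) = 3.0093, t(Escalated) = 3.2407.
Expected transfers from Tier 3 to Tier 1: 3.0093.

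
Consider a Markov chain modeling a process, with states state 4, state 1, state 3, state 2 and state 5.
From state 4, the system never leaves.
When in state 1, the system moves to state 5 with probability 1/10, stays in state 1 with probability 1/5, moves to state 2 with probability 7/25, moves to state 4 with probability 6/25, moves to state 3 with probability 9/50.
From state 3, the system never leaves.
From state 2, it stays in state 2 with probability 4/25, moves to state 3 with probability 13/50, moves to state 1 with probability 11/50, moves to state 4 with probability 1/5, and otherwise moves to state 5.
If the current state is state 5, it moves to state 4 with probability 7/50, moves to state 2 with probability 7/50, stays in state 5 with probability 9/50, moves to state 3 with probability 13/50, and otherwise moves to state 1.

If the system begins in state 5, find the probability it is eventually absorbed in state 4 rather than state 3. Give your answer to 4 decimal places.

0.4225

Let h(s) be the probability of absorption at state 4 starting from transient state s. Then h(state 4) = 1 and h(state 3) = 0. By first-step analysis:
h(state 1) = 0.24·1 + 0.2·h(state 1) + 0.18·0 + 0.28·h(state 2) + 0.1·h(state 5)
h(state 2) = 0.2·1 + 0.22·h(state 1) + 0.26·0 + 0.16·h(state 2) + 0.16·h(state 5)
h(state 5) = 0.14·1 + 0.28·h(state 1) + 0.26·0 + 0.14·h(state 2) + 0.18·h(state 5)
Solving: h(state 1) = 0.5112, h(state 2) = 0.4525, h(state 5) = 0.4225.
Starting from state 5, the probability is 0.4225.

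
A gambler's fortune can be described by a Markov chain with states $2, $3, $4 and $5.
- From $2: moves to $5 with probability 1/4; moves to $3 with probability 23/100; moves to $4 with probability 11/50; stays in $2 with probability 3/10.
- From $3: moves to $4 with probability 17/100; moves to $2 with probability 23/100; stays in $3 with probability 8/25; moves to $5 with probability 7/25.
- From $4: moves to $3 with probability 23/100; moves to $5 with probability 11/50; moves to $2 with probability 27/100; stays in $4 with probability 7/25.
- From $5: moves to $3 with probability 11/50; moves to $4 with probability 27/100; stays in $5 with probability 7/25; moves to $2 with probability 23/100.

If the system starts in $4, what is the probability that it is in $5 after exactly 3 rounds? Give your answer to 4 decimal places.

0.2580

Propagate the distribution vector 3 rounds from $4.
After 0 rounds: (0.0000, 0.0000, 1.0000, 0.0000)
After 1 round: (0.2700, 0.2300, 0.2800, 0.2200)
After 2 rounds: (0.2601, 0.2485, 0.2363, 0.2551)
After 3 rounds: (0.2577, 0.2498, 0.2345, 0.2580)
P(in $5 after 3 rounds) = 0.2580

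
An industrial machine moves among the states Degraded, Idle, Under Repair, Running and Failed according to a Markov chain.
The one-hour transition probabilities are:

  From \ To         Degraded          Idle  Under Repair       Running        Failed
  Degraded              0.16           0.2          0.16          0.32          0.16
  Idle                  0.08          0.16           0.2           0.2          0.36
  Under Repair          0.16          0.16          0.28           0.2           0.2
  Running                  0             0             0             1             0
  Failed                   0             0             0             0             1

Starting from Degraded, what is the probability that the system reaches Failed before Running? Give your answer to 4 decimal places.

Let h(s) be the probability of absorption at Failed starting from transient state s. Then h(Failed) = 1 and h(Running) = 0. By first-step analysis:
h(Degraded) = 0.16·h(Degraded) + 0.2·h(Idle) + 0.16·h(Under Repair) + 0.32·0 + 0.16·1
h(Idle) = 0.08·h(Degraded) + 0.16·h(Idle) + 0.2·h(Under Repair) + 0.2·0 + 0.36·1
h(Under Repair) = 0.16·h(Degraded) + 0.16·h(Idle) + 0.28·h(Under Repair) + 0.2·0 + 0.2·1
Solving: h(Degraded) = 0.4266, h(Idle) = 0.5891, h(Under Repair) = 0.5035.
Starting from Degraded, the probability is 0.4266.

0.4266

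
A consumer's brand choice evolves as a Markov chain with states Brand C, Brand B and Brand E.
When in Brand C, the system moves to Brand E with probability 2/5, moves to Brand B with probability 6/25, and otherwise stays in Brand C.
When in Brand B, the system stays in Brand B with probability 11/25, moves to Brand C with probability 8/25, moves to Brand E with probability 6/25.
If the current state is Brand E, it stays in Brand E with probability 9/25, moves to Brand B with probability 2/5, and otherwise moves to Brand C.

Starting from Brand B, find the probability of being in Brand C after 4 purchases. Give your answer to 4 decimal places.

0.3060

Propagate the distribution vector 4 purchases from Brand B.
After 0 purchases: (0.0000, 1.0000, 0.0000)
After 1 purchase: (0.3200, 0.4400, 0.2400)
After 2 purchases: (0.3136, 0.3664, 0.3200)
After 3 purchases: (0.3069, 0.3645, 0.3286)
After 4 purchases: (0.3060, 0.3655, 0.3285)
P(in Brand C after 4 purchases) = 0.3060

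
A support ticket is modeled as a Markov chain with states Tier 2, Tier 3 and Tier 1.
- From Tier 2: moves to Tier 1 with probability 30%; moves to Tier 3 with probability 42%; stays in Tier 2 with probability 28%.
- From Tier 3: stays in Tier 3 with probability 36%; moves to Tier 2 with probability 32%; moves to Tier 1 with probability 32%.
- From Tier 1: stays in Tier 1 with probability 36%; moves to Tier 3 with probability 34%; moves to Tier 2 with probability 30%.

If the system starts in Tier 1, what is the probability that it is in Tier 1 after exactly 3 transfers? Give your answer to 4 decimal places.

Propagate the distribution vector 3 transfers from Tier 1.
After 0 transfers: (0.0000, 0.0000, 1.0000)
After 1 transfer: (0.3000, 0.3400, 0.3600)
After 2 transfers: (0.3008, 0.3708, 0.3284)
After 3 transfers: (0.3014, 0.3715, 0.3271)
P(in Tier 1 after 3 transfers) = 0.3271

0.3271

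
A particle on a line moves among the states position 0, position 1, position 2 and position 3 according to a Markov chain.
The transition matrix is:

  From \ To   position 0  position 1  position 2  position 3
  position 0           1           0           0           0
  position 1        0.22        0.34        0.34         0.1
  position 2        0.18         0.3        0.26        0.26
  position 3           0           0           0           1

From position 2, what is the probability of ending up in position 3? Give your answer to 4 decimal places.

Let h(s) be the probability of absorption at position 3 starting from transient state s. Then h(position 3) = 1 and h(position 0) = 0. By first-step analysis:
h(position 1) = 0.22·0 + 0.34·h(position 1) + 0.34·h(position 2) + 0.1·1
h(position 2) = 0.18·0 + 0.3·h(position 1) + 0.26·h(position 2) + 0.26·1
Solving: h(position 1) = 0.4203, h(position 2) = 0.5217.
Starting from position 2, the probability is 0.5217.

0.5217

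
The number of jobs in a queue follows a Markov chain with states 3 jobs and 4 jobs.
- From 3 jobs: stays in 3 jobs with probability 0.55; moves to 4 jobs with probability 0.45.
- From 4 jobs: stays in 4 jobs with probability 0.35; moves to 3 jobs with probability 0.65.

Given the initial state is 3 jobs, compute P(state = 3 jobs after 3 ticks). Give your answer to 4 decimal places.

Propagate the distribution vector 3 ticks from 3 jobs.
After 0 ticks: (1.0000, 0.0000)
After 1 tick: (0.5500, 0.4500)
After 2 ticks: (0.5950, 0.4050)
After 3 ticks: (0.5905, 0.4095)
P(in 3 jobs after 3 ticks) = 0.5905

0.5905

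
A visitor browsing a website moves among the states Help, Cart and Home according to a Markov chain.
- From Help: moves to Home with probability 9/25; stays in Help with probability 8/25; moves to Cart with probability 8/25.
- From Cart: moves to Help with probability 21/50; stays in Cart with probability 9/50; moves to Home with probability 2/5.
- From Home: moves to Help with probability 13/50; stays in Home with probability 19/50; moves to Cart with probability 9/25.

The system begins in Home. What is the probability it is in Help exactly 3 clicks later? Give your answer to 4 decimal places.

Propagate the distribution vector 3 clicks from Home.
After 0 clicks: (0.0000, 0.0000, 1.0000)
After 1 click: (0.2600, 0.3600, 0.3800)
After 2 clicks: (0.3332, 0.2848, 0.3820)
After 3 clicks: (0.3256, 0.2954, 0.3790)
P(in Help after 3 clicks) = 0.3256

0.3256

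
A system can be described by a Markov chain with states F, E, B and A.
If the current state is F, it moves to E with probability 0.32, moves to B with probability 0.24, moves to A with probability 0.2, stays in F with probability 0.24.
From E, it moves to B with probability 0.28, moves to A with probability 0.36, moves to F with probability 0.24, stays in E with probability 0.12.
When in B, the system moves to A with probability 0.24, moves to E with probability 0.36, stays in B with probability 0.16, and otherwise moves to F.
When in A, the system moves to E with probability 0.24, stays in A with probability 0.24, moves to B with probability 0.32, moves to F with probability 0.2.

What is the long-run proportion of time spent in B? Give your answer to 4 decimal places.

0.2511

Let the stationary distribution be π with π = πP and π_1 + π_2 + π_3 + π_4 = 1.
π_1 = 0.24·π_1 + 0.24·π_2 + 0.24·π_3 + 0.2·π_4
π_2 = 0.32·π_1 + 0.12·π_2 + 0.36·π_3 + 0.24·π_4
π_3 = 0.24·π_1 + 0.28·π_2 + 0.16·π_3 + 0.32·π_4
Solving with the normalization constraint gives π = (0.2295, 0.2576, 0.2511, 0.2617).
So the stationary probability of B is 0.2511.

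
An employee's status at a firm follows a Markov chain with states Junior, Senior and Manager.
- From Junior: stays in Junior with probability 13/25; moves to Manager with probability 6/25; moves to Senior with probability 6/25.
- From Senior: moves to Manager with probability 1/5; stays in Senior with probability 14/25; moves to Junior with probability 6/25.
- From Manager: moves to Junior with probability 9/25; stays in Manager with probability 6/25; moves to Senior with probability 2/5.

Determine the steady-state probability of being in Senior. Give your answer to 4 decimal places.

Let the stationary distribution be π with π = πP and π_1 + π_2 + π_3 = 1.
π_1 = 0.52·π_1 + 0.24·π_2 + 0.36·π_3
π_2 = 0.24·π_1 + 0.56·π_2 + 0.4·π_3
Solving with the normalization constraint gives π = (0.3706, 0.4056, 0.2238).
So the stationary probability of Senior is 0.4056.

0.4056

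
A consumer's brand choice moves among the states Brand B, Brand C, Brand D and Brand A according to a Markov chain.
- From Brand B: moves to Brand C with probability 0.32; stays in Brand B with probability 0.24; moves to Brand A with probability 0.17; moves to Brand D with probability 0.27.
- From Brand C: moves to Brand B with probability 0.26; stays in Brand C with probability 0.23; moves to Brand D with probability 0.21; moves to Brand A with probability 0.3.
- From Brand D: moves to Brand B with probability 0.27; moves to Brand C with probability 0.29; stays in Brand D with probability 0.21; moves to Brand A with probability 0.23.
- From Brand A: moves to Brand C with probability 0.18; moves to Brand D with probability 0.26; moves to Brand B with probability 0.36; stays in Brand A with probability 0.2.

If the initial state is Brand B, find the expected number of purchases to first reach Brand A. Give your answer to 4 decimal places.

Let t(s) be the expected number of purchases to first reach Brand A from state s, with t(Brand A) = 0. Conditioning on the first purchase:
t(Brand B) = 1 + 0.24·t(Brand B) + 0.32·t(Brand C) + 0.27·t(Brand D)
t(Brand C) = 1 + 0.26·t(Brand B) + 0.23·t(Brand C) + 0.21·t(Brand D)
t(Brand D) = 1 + 0.27·t(Brand B) + 0.29·t(Brand C) + 0.21·t(Brand D)
Solving: t(Brand B) = 4.5122, t(Brand C) = 3.9873, t(Brand D) = 4.2717.
Expected purchases from Brand B to Brand A: 4.5122.

4.5122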